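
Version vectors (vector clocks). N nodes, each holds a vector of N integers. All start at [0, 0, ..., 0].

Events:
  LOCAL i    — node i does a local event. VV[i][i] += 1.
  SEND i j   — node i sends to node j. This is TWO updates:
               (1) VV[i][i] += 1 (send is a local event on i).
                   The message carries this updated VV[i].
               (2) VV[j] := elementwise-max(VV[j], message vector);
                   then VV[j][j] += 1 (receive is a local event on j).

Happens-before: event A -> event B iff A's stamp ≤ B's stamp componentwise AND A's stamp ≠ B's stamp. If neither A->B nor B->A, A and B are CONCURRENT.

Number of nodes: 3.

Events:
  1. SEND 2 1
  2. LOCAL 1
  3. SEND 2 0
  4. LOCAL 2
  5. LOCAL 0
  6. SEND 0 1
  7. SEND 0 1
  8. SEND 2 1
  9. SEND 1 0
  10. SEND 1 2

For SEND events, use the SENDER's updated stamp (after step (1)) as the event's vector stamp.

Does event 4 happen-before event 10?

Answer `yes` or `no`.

Initial: VV[0]=[0, 0, 0]
Initial: VV[1]=[0, 0, 0]
Initial: VV[2]=[0, 0, 0]
Event 1: SEND 2->1: VV[2][2]++ -> VV[2]=[0, 0, 1], msg_vec=[0, 0, 1]; VV[1]=max(VV[1],msg_vec) then VV[1][1]++ -> VV[1]=[0, 1, 1]
Event 2: LOCAL 1: VV[1][1]++ -> VV[1]=[0, 2, 1]
Event 3: SEND 2->0: VV[2][2]++ -> VV[2]=[0, 0, 2], msg_vec=[0, 0, 2]; VV[0]=max(VV[0],msg_vec) then VV[0][0]++ -> VV[0]=[1, 0, 2]
Event 4: LOCAL 2: VV[2][2]++ -> VV[2]=[0, 0, 3]
Event 5: LOCAL 0: VV[0][0]++ -> VV[0]=[2, 0, 2]
Event 6: SEND 0->1: VV[0][0]++ -> VV[0]=[3, 0, 2], msg_vec=[3, 0, 2]; VV[1]=max(VV[1],msg_vec) then VV[1][1]++ -> VV[1]=[3, 3, 2]
Event 7: SEND 0->1: VV[0][0]++ -> VV[0]=[4, 0, 2], msg_vec=[4, 0, 2]; VV[1]=max(VV[1],msg_vec) then VV[1][1]++ -> VV[1]=[4, 4, 2]
Event 8: SEND 2->1: VV[2][2]++ -> VV[2]=[0, 0, 4], msg_vec=[0, 0, 4]; VV[1]=max(VV[1],msg_vec) then VV[1][1]++ -> VV[1]=[4, 5, 4]
Event 9: SEND 1->0: VV[1][1]++ -> VV[1]=[4, 6, 4], msg_vec=[4, 6, 4]; VV[0]=max(VV[0],msg_vec) then VV[0][0]++ -> VV[0]=[5, 6, 4]
Event 10: SEND 1->2: VV[1][1]++ -> VV[1]=[4, 7, 4], msg_vec=[4, 7, 4]; VV[2]=max(VV[2],msg_vec) then VV[2][2]++ -> VV[2]=[4, 7, 5]
Event 4 stamp: [0, 0, 3]
Event 10 stamp: [4, 7, 4]
[0, 0, 3] <= [4, 7, 4]? True. Equal? False. Happens-before: True

Answer: yes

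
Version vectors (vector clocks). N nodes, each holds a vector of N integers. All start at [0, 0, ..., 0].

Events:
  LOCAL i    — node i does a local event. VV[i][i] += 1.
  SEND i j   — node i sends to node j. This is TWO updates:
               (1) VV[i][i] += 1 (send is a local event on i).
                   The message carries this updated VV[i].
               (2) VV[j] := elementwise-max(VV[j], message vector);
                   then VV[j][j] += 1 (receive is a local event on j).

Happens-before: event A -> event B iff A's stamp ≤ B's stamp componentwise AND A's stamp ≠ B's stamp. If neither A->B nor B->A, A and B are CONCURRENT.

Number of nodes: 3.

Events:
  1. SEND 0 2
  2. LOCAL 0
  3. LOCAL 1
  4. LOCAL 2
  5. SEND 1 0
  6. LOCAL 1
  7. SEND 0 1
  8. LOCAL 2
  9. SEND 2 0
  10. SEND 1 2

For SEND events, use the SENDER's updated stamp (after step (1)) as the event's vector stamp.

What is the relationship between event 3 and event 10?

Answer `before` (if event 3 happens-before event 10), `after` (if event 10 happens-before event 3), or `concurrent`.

Answer: before

Derivation:
Initial: VV[0]=[0, 0, 0]
Initial: VV[1]=[0, 0, 0]
Initial: VV[2]=[0, 0, 0]
Event 1: SEND 0->2: VV[0][0]++ -> VV[0]=[1, 0, 0], msg_vec=[1, 0, 0]; VV[2]=max(VV[2],msg_vec) then VV[2][2]++ -> VV[2]=[1, 0, 1]
Event 2: LOCAL 0: VV[0][0]++ -> VV[0]=[2, 0, 0]
Event 3: LOCAL 1: VV[1][1]++ -> VV[1]=[0, 1, 0]
Event 4: LOCAL 2: VV[2][2]++ -> VV[2]=[1, 0, 2]
Event 5: SEND 1->0: VV[1][1]++ -> VV[1]=[0, 2, 0], msg_vec=[0, 2, 0]; VV[0]=max(VV[0],msg_vec) then VV[0][0]++ -> VV[0]=[3, 2, 0]
Event 6: LOCAL 1: VV[1][1]++ -> VV[1]=[0, 3, 0]
Event 7: SEND 0->1: VV[0][0]++ -> VV[0]=[4, 2, 0], msg_vec=[4, 2, 0]; VV[1]=max(VV[1],msg_vec) then VV[1][1]++ -> VV[1]=[4, 4, 0]
Event 8: LOCAL 2: VV[2][2]++ -> VV[2]=[1, 0, 3]
Event 9: SEND 2->0: VV[2][2]++ -> VV[2]=[1, 0, 4], msg_vec=[1, 0, 4]; VV[0]=max(VV[0],msg_vec) then VV[0][0]++ -> VV[0]=[5, 2, 4]
Event 10: SEND 1->2: VV[1][1]++ -> VV[1]=[4, 5, 0], msg_vec=[4, 5, 0]; VV[2]=max(VV[2],msg_vec) then VV[2][2]++ -> VV[2]=[4, 5, 5]
Event 3 stamp: [0, 1, 0]
Event 10 stamp: [4, 5, 0]
[0, 1, 0] <= [4, 5, 0]? True
[4, 5, 0] <= [0, 1, 0]? False
Relation: before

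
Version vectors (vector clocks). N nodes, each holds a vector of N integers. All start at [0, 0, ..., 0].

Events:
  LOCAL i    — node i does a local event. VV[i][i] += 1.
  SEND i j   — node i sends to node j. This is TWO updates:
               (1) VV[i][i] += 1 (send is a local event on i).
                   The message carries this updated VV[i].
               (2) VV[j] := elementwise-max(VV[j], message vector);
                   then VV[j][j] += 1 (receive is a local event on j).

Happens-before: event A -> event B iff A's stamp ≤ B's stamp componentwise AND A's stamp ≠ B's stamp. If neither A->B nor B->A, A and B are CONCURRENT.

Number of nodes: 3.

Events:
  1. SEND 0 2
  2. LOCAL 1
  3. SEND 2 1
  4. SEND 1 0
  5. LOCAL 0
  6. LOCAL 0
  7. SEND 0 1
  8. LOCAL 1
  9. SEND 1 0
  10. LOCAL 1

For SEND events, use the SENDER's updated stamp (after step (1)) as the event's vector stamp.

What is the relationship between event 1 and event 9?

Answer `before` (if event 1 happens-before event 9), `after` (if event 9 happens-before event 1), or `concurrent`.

Initial: VV[0]=[0, 0, 0]
Initial: VV[1]=[0, 0, 0]
Initial: VV[2]=[0, 0, 0]
Event 1: SEND 0->2: VV[0][0]++ -> VV[0]=[1, 0, 0], msg_vec=[1, 0, 0]; VV[2]=max(VV[2],msg_vec) then VV[2][2]++ -> VV[2]=[1, 0, 1]
Event 2: LOCAL 1: VV[1][1]++ -> VV[1]=[0, 1, 0]
Event 3: SEND 2->1: VV[2][2]++ -> VV[2]=[1, 0, 2], msg_vec=[1, 0, 2]; VV[1]=max(VV[1],msg_vec) then VV[1][1]++ -> VV[1]=[1, 2, 2]
Event 4: SEND 1->0: VV[1][1]++ -> VV[1]=[1, 3, 2], msg_vec=[1, 3, 2]; VV[0]=max(VV[0],msg_vec) then VV[0][0]++ -> VV[0]=[2, 3, 2]
Event 5: LOCAL 0: VV[0][0]++ -> VV[0]=[3, 3, 2]
Event 6: LOCAL 0: VV[0][0]++ -> VV[0]=[4, 3, 2]
Event 7: SEND 0->1: VV[0][0]++ -> VV[0]=[5, 3, 2], msg_vec=[5, 3, 2]; VV[1]=max(VV[1],msg_vec) then VV[1][1]++ -> VV[1]=[5, 4, 2]
Event 8: LOCAL 1: VV[1][1]++ -> VV[1]=[5, 5, 2]
Event 9: SEND 1->0: VV[1][1]++ -> VV[1]=[5, 6, 2], msg_vec=[5, 6, 2]; VV[0]=max(VV[0],msg_vec) then VV[0][0]++ -> VV[0]=[6, 6, 2]
Event 10: LOCAL 1: VV[1][1]++ -> VV[1]=[5, 7, 2]
Event 1 stamp: [1, 0, 0]
Event 9 stamp: [5, 6, 2]
[1, 0, 0] <= [5, 6, 2]? True
[5, 6, 2] <= [1, 0, 0]? False
Relation: before

Answer: before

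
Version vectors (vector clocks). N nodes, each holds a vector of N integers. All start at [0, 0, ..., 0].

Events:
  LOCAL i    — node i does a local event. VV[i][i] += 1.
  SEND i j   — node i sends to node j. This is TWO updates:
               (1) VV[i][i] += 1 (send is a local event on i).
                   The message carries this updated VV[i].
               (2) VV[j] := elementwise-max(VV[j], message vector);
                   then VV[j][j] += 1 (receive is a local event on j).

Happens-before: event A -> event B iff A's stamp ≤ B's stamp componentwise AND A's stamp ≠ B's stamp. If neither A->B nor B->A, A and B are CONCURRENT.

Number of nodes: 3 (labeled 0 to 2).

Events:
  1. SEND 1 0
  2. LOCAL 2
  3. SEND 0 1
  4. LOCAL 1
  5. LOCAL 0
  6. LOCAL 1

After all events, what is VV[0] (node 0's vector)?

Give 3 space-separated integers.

Answer: 3 1 0

Derivation:
Initial: VV[0]=[0, 0, 0]
Initial: VV[1]=[0, 0, 0]
Initial: VV[2]=[0, 0, 0]
Event 1: SEND 1->0: VV[1][1]++ -> VV[1]=[0, 1, 0], msg_vec=[0, 1, 0]; VV[0]=max(VV[0],msg_vec) then VV[0][0]++ -> VV[0]=[1, 1, 0]
Event 2: LOCAL 2: VV[2][2]++ -> VV[2]=[0, 0, 1]
Event 3: SEND 0->1: VV[0][0]++ -> VV[0]=[2, 1, 0], msg_vec=[2, 1, 0]; VV[1]=max(VV[1],msg_vec) then VV[1][1]++ -> VV[1]=[2, 2, 0]
Event 4: LOCAL 1: VV[1][1]++ -> VV[1]=[2, 3, 0]
Event 5: LOCAL 0: VV[0][0]++ -> VV[0]=[3, 1, 0]
Event 6: LOCAL 1: VV[1][1]++ -> VV[1]=[2, 4, 0]
Final vectors: VV[0]=[3, 1, 0]; VV[1]=[2, 4, 0]; VV[2]=[0, 0, 1]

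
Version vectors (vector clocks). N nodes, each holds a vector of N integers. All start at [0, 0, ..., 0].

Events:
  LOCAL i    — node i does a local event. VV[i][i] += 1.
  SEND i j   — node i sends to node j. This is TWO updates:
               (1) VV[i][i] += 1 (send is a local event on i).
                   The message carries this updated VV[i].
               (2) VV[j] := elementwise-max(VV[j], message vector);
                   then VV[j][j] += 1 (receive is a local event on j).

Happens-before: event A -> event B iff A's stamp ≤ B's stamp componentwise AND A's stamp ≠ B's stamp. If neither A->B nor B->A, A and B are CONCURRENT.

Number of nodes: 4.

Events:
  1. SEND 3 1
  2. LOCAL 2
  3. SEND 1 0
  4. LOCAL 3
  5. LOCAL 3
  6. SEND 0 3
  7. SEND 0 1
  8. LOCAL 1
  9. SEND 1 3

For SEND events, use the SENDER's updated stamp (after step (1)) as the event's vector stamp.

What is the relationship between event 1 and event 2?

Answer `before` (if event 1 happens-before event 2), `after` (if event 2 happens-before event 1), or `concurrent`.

Initial: VV[0]=[0, 0, 0, 0]
Initial: VV[1]=[0, 0, 0, 0]
Initial: VV[2]=[0, 0, 0, 0]
Initial: VV[3]=[0, 0, 0, 0]
Event 1: SEND 3->1: VV[3][3]++ -> VV[3]=[0, 0, 0, 1], msg_vec=[0, 0, 0, 1]; VV[1]=max(VV[1],msg_vec) then VV[1][1]++ -> VV[1]=[0, 1, 0, 1]
Event 2: LOCAL 2: VV[2][2]++ -> VV[2]=[0, 0, 1, 0]
Event 3: SEND 1->0: VV[1][1]++ -> VV[1]=[0, 2, 0, 1], msg_vec=[0, 2, 0, 1]; VV[0]=max(VV[0],msg_vec) then VV[0][0]++ -> VV[0]=[1, 2, 0, 1]
Event 4: LOCAL 3: VV[3][3]++ -> VV[3]=[0, 0, 0, 2]
Event 5: LOCAL 3: VV[3][3]++ -> VV[3]=[0, 0, 0, 3]
Event 6: SEND 0->3: VV[0][0]++ -> VV[0]=[2, 2, 0, 1], msg_vec=[2, 2, 0, 1]; VV[3]=max(VV[3],msg_vec) then VV[3][3]++ -> VV[3]=[2, 2, 0, 4]
Event 7: SEND 0->1: VV[0][0]++ -> VV[0]=[3, 2, 0, 1], msg_vec=[3, 2, 0, 1]; VV[1]=max(VV[1],msg_vec) then VV[1][1]++ -> VV[1]=[3, 3, 0, 1]
Event 8: LOCAL 1: VV[1][1]++ -> VV[1]=[3, 4, 0, 1]
Event 9: SEND 1->3: VV[1][1]++ -> VV[1]=[3, 5, 0, 1], msg_vec=[3, 5, 0, 1]; VV[3]=max(VV[3],msg_vec) then VV[3][3]++ -> VV[3]=[3, 5, 0, 5]
Event 1 stamp: [0, 0, 0, 1]
Event 2 stamp: [0, 0, 1, 0]
[0, 0, 0, 1] <= [0, 0, 1, 0]? False
[0, 0, 1, 0] <= [0, 0, 0, 1]? False
Relation: concurrent

Answer: concurrent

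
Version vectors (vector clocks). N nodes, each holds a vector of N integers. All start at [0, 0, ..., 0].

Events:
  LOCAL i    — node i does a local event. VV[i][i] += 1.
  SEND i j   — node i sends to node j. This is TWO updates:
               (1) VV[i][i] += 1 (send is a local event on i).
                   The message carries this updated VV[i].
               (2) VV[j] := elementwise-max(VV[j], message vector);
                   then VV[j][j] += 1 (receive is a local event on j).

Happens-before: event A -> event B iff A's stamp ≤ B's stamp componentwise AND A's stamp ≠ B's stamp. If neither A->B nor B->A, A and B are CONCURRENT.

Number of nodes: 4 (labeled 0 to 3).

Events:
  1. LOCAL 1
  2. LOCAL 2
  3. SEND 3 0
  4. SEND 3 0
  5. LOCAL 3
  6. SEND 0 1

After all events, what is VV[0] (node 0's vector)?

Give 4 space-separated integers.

Answer: 3 0 0 2

Derivation:
Initial: VV[0]=[0, 0, 0, 0]
Initial: VV[1]=[0, 0, 0, 0]
Initial: VV[2]=[0, 0, 0, 0]
Initial: VV[3]=[0, 0, 0, 0]
Event 1: LOCAL 1: VV[1][1]++ -> VV[1]=[0, 1, 0, 0]
Event 2: LOCAL 2: VV[2][2]++ -> VV[2]=[0, 0, 1, 0]
Event 3: SEND 3->0: VV[3][3]++ -> VV[3]=[0, 0, 0, 1], msg_vec=[0, 0, 0, 1]; VV[0]=max(VV[0],msg_vec) then VV[0][0]++ -> VV[0]=[1, 0, 0, 1]
Event 4: SEND 3->0: VV[3][3]++ -> VV[3]=[0, 0, 0, 2], msg_vec=[0, 0, 0, 2]; VV[0]=max(VV[0],msg_vec) then VV[0][0]++ -> VV[0]=[2, 0, 0, 2]
Event 5: LOCAL 3: VV[3][3]++ -> VV[3]=[0, 0, 0, 3]
Event 6: SEND 0->1: VV[0][0]++ -> VV[0]=[3, 0, 0, 2], msg_vec=[3, 0, 0, 2]; VV[1]=max(VV[1],msg_vec) then VV[1][1]++ -> VV[1]=[3, 2, 0, 2]
Final vectors: VV[0]=[3, 0, 0, 2]; VV[1]=[3, 2, 0, 2]; VV[2]=[0, 0, 1, 0]; VV[3]=[0, 0, 0, 3]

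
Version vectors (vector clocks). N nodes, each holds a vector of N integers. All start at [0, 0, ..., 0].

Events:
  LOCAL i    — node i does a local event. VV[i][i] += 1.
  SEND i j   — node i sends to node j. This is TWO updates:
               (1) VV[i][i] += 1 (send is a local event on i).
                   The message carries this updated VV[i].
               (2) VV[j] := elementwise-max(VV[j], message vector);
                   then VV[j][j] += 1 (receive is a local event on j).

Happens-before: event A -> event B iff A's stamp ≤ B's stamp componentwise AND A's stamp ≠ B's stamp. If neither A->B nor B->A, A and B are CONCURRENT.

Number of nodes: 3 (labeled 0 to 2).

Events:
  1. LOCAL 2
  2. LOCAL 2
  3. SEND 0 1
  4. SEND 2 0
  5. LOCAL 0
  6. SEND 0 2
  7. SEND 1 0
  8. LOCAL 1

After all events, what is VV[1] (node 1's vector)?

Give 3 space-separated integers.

Answer: 1 3 0

Derivation:
Initial: VV[0]=[0, 0, 0]
Initial: VV[1]=[0, 0, 0]
Initial: VV[2]=[0, 0, 0]
Event 1: LOCAL 2: VV[2][2]++ -> VV[2]=[0, 0, 1]
Event 2: LOCAL 2: VV[2][2]++ -> VV[2]=[0, 0, 2]
Event 3: SEND 0->1: VV[0][0]++ -> VV[0]=[1, 0, 0], msg_vec=[1, 0, 0]; VV[1]=max(VV[1],msg_vec) then VV[1][1]++ -> VV[1]=[1, 1, 0]
Event 4: SEND 2->0: VV[2][2]++ -> VV[2]=[0, 0, 3], msg_vec=[0, 0, 3]; VV[0]=max(VV[0],msg_vec) then VV[0][0]++ -> VV[0]=[2, 0, 3]
Event 5: LOCAL 0: VV[0][0]++ -> VV[0]=[3, 0, 3]
Event 6: SEND 0->2: VV[0][0]++ -> VV[0]=[4, 0, 3], msg_vec=[4, 0, 3]; VV[2]=max(VV[2],msg_vec) then VV[2][2]++ -> VV[2]=[4, 0, 4]
Event 7: SEND 1->0: VV[1][1]++ -> VV[1]=[1, 2, 0], msg_vec=[1, 2, 0]; VV[0]=max(VV[0],msg_vec) then VV[0][0]++ -> VV[0]=[5, 2, 3]
Event 8: LOCAL 1: VV[1][1]++ -> VV[1]=[1, 3, 0]
Final vectors: VV[0]=[5, 2, 3]; VV[1]=[1, 3, 0]; VV[2]=[4, 0, 4]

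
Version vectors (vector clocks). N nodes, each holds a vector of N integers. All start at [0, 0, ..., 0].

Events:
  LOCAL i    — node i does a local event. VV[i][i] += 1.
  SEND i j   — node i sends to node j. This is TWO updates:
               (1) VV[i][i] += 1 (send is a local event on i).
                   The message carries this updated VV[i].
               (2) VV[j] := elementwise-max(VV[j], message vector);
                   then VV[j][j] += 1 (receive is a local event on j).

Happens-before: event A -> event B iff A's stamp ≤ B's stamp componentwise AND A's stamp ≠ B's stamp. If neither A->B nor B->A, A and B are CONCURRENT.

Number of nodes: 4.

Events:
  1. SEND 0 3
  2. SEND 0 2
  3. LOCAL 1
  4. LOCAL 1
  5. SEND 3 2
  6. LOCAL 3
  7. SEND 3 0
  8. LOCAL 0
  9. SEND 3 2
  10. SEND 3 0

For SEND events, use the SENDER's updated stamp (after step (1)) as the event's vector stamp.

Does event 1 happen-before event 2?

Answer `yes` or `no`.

Initial: VV[0]=[0, 0, 0, 0]
Initial: VV[1]=[0, 0, 0, 0]
Initial: VV[2]=[0, 0, 0, 0]
Initial: VV[3]=[0, 0, 0, 0]
Event 1: SEND 0->3: VV[0][0]++ -> VV[0]=[1, 0, 0, 0], msg_vec=[1, 0, 0, 0]; VV[3]=max(VV[3],msg_vec) then VV[3][3]++ -> VV[3]=[1, 0, 0, 1]
Event 2: SEND 0->2: VV[0][0]++ -> VV[0]=[2, 0, 0, 0], msg_vec=[2, 0, 0, 0]; VV[2]=max(VV[2],msg_vec) then VV[2][2]++ -> VV[2]=[2, 0, 1, 0]
Event 3: LOCAL 1: VV[1][1]++ -> VV[1]=[0, 1, 0, 0]
Event 4: LOCAL 1: VV[1][1]++ -> VV[1]=[0, 2, 0, 0]
Event 5: SEND 3->2: VV[3][3]++ -> VV[3]=[1, 0, 0, 2], msg_vec=[1, 0, 0, 2]; VV[2]=max(VV[2],msg_vec) then VV[2][2]++ -> VV[2]=[2, 0, 2, 2]
Event 6: LOCAL 3: VV[3][3]++ -> VV[3]=[1, 0, 0, 3]
Event 7: SEND 3->0: VV[3][3]++ -> VV[3]=[1, 0, 0, 4], msg_vec=[1, 0, 0, 4]; VV[0]=max(VV[0],msg_vec) then VV[0][0]++ -> VV[0]=[3, 0, 0, 4]
Event 8: LOCAL 0: VV[0][0]++ -> VV[0]=[4, 0, 0, 4]
Event 9: SEND 3->2: VV[3][3]++ -> VV[3]=[1, 0, 0, 5], msg_vec=[1, 0, 0, 5]; VV[2]=max(VV[2],msg_vec) then VV[2][2]++ -> VV[2]=[2, 0, 3, 5]
Event 10: SEND 3->0: VV[3][3]++ -> VV[3]=[1, 0, 0, 6], msg_vec=[1, 0, 0, 6]; VV[0]=max(VV[0],msg_vec) then VV[0][0]++ -> VV[0]=[5, 0, 0, 6]
Event 1 stamp: [1, 0, 0, 0]
Event 2 stamp: [2, 0, 0, 0]
[1, 0, 0, 0] <= [2, 0, 0, 0]? True. Equal? False. Happens-before: True

Answer: yes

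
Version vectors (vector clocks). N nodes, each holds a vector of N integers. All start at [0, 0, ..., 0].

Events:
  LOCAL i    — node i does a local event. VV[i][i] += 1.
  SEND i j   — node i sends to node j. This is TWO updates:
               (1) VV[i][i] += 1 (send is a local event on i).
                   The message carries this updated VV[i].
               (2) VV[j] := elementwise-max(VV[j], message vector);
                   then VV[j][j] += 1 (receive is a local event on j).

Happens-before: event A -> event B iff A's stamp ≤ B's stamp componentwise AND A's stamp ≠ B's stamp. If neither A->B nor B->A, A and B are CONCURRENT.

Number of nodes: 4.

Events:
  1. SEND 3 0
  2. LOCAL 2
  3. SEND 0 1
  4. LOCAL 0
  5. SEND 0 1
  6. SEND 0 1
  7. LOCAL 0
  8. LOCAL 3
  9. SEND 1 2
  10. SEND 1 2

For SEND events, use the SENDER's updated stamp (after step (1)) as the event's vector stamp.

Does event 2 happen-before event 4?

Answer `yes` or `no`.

Initial: VV[0]=[0, 0, 0, 0]
Initial: VV[1]=[0, 0, 0, 0]
Initial: VV[2]=[0, 0, 0, 0]
Initial: VV[3]=[0, 0, 0, 0]
Event 1: SEND 3->0: VV[3][3]++ -> VV[3]=[0, 0, 0, 1], msg_vec=[0, 0, 0, 1]; VV[0]=max(VV[0],msg_vec) then VV[0][0]++ -> VV[0]=[1, 0, 0, 1]
Event 2: LOCAL 2: VV[2][2]++ -> VV[2]=[0, 0, 1, 0]
Event 3: SEND 0->1: VV[0][0]++ -> VV[0]=[2, 0, 0, 1], msg_vec=[2, 0, 0, 1]; VV[1]=max(VV[1],msg_vec) then VV[1][1]++ -> VV[1]=[2, 1, 0, 1]
Event 4: LOCAL 0: VV[0][0]++ -> VV[0]=[3, 0, 0, 1]
Event 5: SEND 0->1: VV[0][0]++ -> VV[0]=[4, 0, 0, 1], msg_vec=[4, 0, 0, 1]; VV[1]=max(VV[1],msg_vec) then VV[1][1]++ -> VV[1]=[4, 2, 0, 1]
Event 6: SEND 0->1: VV[0][0]++ -> VV[0]=[5, 0, 0, 1], msg_vec=[5, 0, 0, 1]; VV[1]=max(VV[1],msg_vec) then VV[1][1]++ -> VV[1]=[5, 3, 0, 1]
Event 7: LOCAL 0: VV[0][0]++ -> VV[0]=[6, 0, 0, 1]
Event 8: LOCAL 3: VV[3][3]++ -> VV[3]=[0, 0, 0, 2]
Event 9: SEND 1->2: VV[1][1]++ -> VV[1]=[5, 4, 0, 1], msg_vec=[5, 4, 0, 1]; VV[2]=max(VV[2],msg_vec) then VV[2][2]++ -> VV[2]=[5, 4, 2, 1]
Event 10: SEND 1->2: VV[1][1]++ -> VV[1]=[5, 5, 0, 1], msg_vec=[5, 5, 0, 1]; VV[2]=max(VV[2],msg_vec) then VV[2][2]++ -> VV[2]=[5, 5, 3, 1]
Event 2 stamp: [0, 0, 1, 0]
Event 4 stamp: [3, 0, 0, 1]
[0, 0, 1, 0] <= [3, 0, 0, 1]? False. Equal? False. Happens-before: False

Answer: no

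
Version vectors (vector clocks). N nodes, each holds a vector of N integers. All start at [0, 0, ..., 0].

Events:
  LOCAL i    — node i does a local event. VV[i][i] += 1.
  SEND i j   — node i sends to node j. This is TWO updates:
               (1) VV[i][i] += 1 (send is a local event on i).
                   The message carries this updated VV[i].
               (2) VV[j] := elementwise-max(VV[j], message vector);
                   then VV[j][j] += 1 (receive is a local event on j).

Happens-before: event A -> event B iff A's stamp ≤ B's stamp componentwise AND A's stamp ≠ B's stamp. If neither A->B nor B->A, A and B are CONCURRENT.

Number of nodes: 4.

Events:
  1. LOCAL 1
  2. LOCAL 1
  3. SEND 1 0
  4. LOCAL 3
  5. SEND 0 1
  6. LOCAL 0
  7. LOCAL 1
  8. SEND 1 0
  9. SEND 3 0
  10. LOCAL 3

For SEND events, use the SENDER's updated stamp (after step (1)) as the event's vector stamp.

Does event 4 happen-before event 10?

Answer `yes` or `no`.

Initial: VV[0]=[0, 0, 0, 0]
Initial: VV[1]=[0, 0, 0, 0]
Initial: VV[2]=[0, 0, 0, 0]
Initial: VV[3]=[0, 0, 0, 0]
Event 1: LOCAL 1: VV[1][1]++ -> VV[1]=[0, 1, 0, 0]
Event 2: LOCAL 1: VV[1][1]++ -> VV[1]=[0, 2, 0, 0]
Event 3: SEND 1->0: VV[1][1]++ -> VV[1]=[0, 3, 0, 0], msg_vec=[0, 3, 0, 0]; VV[0]=max(VV[0],msg_vec) then VV[0][0]++ -> VV[0]=[1, 3, 0, 0]
Event 4: LOCAL 3: VV[3][3]++ -> VV[3]=[0, 0, 0, 1]
Event 5: SEND 0->1: VV[0][0]++ -> VV[0]=[2, 3, 0, 0], msg_vec=[2, 3, 0, 0]; VV[1]=max(VV[1],msg_vec) then VV[1][1]++ -> VV[1]=[2, 4, 0, 0]
Event 6: LOCAL 0: VV[0][0]++ -> VV[0]=[3, 3, 0, 0]
Event 7: LOCAL 1: VV[1][1]++ -> VV[1]=[2, 5, 0, 0]
Event 8: SEND 1->0: VV[1][1]++ -> VV[1]=[2, 6, 0, 0], msg_vec=[2, 6, 0, 0]; VV[0]=max(VV[0],msg_vec) then VV[0][0]++ -> VV[0]=[4, 6, 0, 0]
Event 9: SEND 3->0: VV[3][3]++ -> VV[3]=[0, 0, 0, 2], msg_vec=[0, 0, 0, 2]; VV[0]=max(VV[0],msg_vec) then VV[0][0]++ -> VV[0]=[5, 6, 0, 2]
Event 10: LOCAL 3: VV[3][3]++ -> VV[3]=[0, 0, 0, 3]
Event 4 stamp: [0, 0, 0, 1]
Event 10 stamp: [0, 0, 0, 3]
[0, 0, 0, 1] <= [0, 0, 0, 3]? True. Equal? False. Happens-before: True

Answer: yes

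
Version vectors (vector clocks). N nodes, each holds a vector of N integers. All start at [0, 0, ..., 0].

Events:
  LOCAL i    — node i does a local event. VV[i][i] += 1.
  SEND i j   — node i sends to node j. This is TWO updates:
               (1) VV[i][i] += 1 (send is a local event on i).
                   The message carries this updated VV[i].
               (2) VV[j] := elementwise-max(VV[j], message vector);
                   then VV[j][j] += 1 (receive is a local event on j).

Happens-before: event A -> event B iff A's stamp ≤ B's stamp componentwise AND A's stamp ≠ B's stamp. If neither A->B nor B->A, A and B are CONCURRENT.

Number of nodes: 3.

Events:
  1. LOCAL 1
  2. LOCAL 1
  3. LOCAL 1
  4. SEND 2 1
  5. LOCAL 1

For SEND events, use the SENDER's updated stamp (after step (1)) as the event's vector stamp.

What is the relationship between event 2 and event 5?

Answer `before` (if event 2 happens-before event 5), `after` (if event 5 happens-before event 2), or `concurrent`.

Initial: VV[0]=[0, 0, 0]
Initial: VV[1]=[0, 0, 0]
Initial: VV[2]=[0, 0, 0]
Event 1: LOCAL 1: VV[1][1]++ -> VV[1]=[0, 1, 0]
Event 2: LOCAL 1: VV[1][1]++ -> VV[1]=[0, 2, 0]
Event 3: LOCAL 1: VV[1][1]++ -> VV[1]=[0, 3, 0]
Event 4: SEND 2->1: VV[2][2]++ -> VV[2]=[0, 0, 1], msg_vec=[0, 0, 1]; VV[1]=max(VV[1],msg_vec) then VV[1][1]++ -> VV[1]=[0, 4, 1]
Event 5: LOCAL 1: VV[1][1]++ -> VV[1]=[0, 5, 1]
Event 2 stamp: [0, 2, 0]
Event 5 stamp: [0, 5, 1]
[0, 2, 0] <= [0, 5, 1]? True
[0, 5, 1] <= [0, 2, 0]? False
Relation: before

Answer: before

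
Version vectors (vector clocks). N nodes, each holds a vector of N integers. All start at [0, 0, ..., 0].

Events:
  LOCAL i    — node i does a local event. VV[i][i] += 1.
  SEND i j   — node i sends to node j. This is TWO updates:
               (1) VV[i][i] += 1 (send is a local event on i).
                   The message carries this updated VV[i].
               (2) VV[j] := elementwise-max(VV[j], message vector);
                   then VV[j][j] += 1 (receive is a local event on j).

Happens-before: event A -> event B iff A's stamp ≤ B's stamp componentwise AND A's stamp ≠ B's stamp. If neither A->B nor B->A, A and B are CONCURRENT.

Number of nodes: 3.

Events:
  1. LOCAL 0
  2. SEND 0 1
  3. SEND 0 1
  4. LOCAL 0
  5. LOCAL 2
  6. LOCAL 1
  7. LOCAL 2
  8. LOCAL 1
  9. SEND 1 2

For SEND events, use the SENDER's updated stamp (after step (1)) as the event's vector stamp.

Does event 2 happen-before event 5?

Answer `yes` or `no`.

Answer: no

Derivation:
Initial: VV[0]=[0, 0, 0]
Initial: VV[1]=[0, 0, 0]
Initial: VV[2]=[0, 0, 0]
Event 1: LOCAL 0: VV[0][0]++ -> VV[0]=[1, 0, 0]
Event 2: SEND 0->1: VV[0][0]++ -> VV[0]=[2, 0, 0], msg_vec=[2, 0, 0]; VV[1]=max(VV[1],msg_vec) then VV[1][1]++ -> VV[1]=[2, 1, 0]
Event 3: SEND 0->1: VV[0][0]++ -> VV[0]=[3, 0, 0], msg_vec=[3, 0, 0]; VV[1]=max(VV[1],msg_vec) then VV[1][1]++ -> VV[1]=[3, 2, 0]
Event 4: LOCAL 0: VV[0][0]++ -> VV[0]=[4, 0, 0]
Event 5: LOCAL 2: VV[2][2]++ -> VV[2]=[0, 0, 1]
Event 6: LOCAL 1: VV[1][1]++ -> VV[1]=[3, 3, 0]
Event 7: LOCAL 2: VV[2][2]++ -> VV[2]=[0, 0, 2]
Event 8: LOCAL 1: VV[1][1]++ -> VV[1]=[3, 4, 0]
Event 9: SEND 1->2: VV[1][1]++ -> VV[1]=[3, 5, 0], msg_vec=[3, 5, 0]; VV[2]=max(VV[2],msg_vec) then VV[2][2]++ -> VV[2]=[3, 5, 3]
Event 2 stamp: [2, 0, 0]
Event 5 stamp: [0, 0, 1]
[2, 0, 0] <= [0, 0, 1]? False. Equal? False. Happens-before: False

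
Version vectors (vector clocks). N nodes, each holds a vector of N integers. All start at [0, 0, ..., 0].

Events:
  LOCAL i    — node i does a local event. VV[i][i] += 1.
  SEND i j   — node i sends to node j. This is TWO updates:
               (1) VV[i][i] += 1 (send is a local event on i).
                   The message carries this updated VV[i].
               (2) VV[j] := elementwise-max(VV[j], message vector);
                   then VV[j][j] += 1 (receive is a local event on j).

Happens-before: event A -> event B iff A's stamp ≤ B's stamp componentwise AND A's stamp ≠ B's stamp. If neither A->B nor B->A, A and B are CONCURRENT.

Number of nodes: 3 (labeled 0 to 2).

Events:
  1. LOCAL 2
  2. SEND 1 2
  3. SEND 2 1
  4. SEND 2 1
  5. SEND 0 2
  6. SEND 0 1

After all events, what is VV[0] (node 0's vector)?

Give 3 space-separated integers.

Answer: 2 0 0

Derivation:
Initial: VV[0]=[0, 0, 0]
Initial: VV[1]=[0, 0, 0]
Initial: VV[2]=[0, 0, 0]
Event 1: LOCAL 2: VV[2][2]++ -> VV[2]=[0, 0, 1]
Event 2: SEND 1->2: VV[1][1]++ -> VV[1]=[0, 1, 0], msg_vec=[0, 1, 0]; VV[2]=max(VV[2],msg_vec) then VV[2][2]++ -> VV[2]=[0, 1, 2]
Event 3: SEND 2->1: VV[2][2]++ -> VV[2]=[0, 1, 3], msg_vec=[0, 1, 3]; VV[1]=max(VV[1],msg_vec) then VV[1][1]++ -> VV[1]=[0, 2, 3]
Event 4: SEND 2->1: VV[2][2]++ -> VV[2]=[0, 1, 4], msg_vec=[0, 1, 4]; VV[1]=max(VV[1],msg_vec) then VV[1][1]++ -> VV[1]=[0, 3, 4]
Event 5: SEND 0->2: VV[0][0]++ -> VV[0]=[1, 0, 0], msg_vec=[1, 0, 0]; VV[2]=max(VV[2],msg_vec) then VV[2][2]++ -> VV[2]=[1, 1, 5]
Event 6: SEND 0->1: VV[0][0]++ -> VV[0]=[2, 0, 0], msg_vec=[2, 0, 0]; VV[1]=max(VV[1],msg_vec) then VV[1][1]++ -> VV[1]=[2, 4, 4]
Final vectors: VV[0]=[2, 0, 0]; VV[1]=[2, 4, 4]; VV[2]=[1, 1, 5]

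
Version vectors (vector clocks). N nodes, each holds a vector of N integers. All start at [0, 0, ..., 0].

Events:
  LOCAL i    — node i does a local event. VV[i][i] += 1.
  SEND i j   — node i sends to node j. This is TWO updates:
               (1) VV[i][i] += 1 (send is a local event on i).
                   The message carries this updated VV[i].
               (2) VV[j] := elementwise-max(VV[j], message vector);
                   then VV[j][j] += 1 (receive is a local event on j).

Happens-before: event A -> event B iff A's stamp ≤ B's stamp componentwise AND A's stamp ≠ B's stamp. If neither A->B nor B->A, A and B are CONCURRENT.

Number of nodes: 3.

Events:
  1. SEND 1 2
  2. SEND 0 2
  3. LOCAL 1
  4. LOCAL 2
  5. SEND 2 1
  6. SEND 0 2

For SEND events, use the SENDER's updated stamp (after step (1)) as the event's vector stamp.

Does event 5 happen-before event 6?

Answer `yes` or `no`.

Answer: no

Derivation:
Initial: VV[0]=[0, 0, 0]
Initial: VV[1]=[0, 0, 0]
Initial: VV[2]=[0, 0, 0]
Event 1: SEND 1->2: VV[1][1]++ -> VV[1]=[0, 1, 0], msg_vec=[0, 1, 0]; VV[2]=max(VV[2],msg_vec) then VV[2][2]++ -> VV[2]=[0, 1, 1]
Event 2: SEND 0->2: VV[0][0]++ -> VV[0]=[1, 0, 0], msg_vec=[1, 0, 0]; VV[2]=max(VV[2],msg_vec) then VV[2][2]++ -> VV[2]=[1, 1, 2]
Event 3: LOCAL 1: VV[1][1]++ -> VV[1]=[0, 2, 0]
Event 4: LOCAL 2: VV[2][2]++ -> VV[2]=[1, 1, 3]
Event 5: SEND 2->1: VV[2][2]++ -> VV[2]=[1, 1, 4], msg_vec=[1, 1, 4]; VV[1]=max(VV[1],msg_vec) then VV[1][1]++ -> VV[1]=[1, 3, 4]
Event 6: SEND 0->2: VV[0][0]++ -> VV[0]=[2, 0, 0], msg_vec=[2, 0, 0]; VV[2]=max(VV[2],msg_vec) then VV[2][2]++ -> VV[2]=[2, 1, 5]
Event 5 stamp: [1, 1, 4]
Event 6 stamp: [2, 0, 0]
[1, 1, 4] <= [2, 0, 0]? False. Equal? False. Happens-before: False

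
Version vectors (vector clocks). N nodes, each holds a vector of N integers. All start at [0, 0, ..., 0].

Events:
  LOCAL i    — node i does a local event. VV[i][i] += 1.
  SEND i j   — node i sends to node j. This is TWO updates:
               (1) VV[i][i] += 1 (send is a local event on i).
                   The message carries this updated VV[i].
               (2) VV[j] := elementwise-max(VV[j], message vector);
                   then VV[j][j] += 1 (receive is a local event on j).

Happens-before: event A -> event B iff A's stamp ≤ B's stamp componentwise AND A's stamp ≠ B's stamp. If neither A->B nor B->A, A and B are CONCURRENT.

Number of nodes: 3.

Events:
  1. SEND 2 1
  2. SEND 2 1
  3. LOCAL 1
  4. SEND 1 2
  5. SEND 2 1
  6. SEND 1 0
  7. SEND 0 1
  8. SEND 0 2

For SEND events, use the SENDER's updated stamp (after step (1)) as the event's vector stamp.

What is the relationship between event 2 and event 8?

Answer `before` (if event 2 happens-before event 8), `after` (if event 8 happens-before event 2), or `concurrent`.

Answer: before

Derivation:
Initial: VV[0]=[0, 0, 0]
Initial: VV[1]=[0, 0, 0]
Initial: VV[2]=[0, 0, 0]
Event 1: SEND 2->1: VV[2][2]++ -> VV[2]=[0, 0, 1], msg_vec=[0, 0, 1]; VV[1]=max(VV[1],msg_vec) then VV[1][1]++ -> VV[1]=[0, 1, 1]
Event 2: SEND 2->1: VV[2][2]++ -> VV[2]=[0, 0, 2], msg_vec=[0, 0, 2]; VV[1]=max(VV[1],msg_vec) then VV[1][1]++ -> VV[1]=[0, 2, 2]
Event 3: LOCAL 1: VV[1][1]++ -> VV[1]=[0, 3, 2]
Event 4: SEND 1->2: VV[1][1]++ -> VV[1]=[0, 4, 2], msg_vec=[0, 4, 2]; VV[2]=max(VV[2],msg_vec) then VV[2][2]++ -> VV[2]=[0, 4, 3]
Event 5: SEND 2->1: VV[2][2]++ -> VV[2]=[0, 4, 4], msg_vec=[0, 4, 4]; VV[1]=max(VV[1],msg_vec) then VV[1][1]++ -> VV[1]=[0, 5, 4]
Event 6: SEND 1->0: VV[1][1]++ -> VV[1]=[0, 6, 4], msg_vec=[0, 6, 4]; VV[0]=max(VV[0],msg_vec) then VV[0][0]++ -> VV[0]=[1, 6, 4]
Event 7: SEND 0->1: VV[0][0]++ -> VV[0]=[2, 6, 4], msg_vec=[2, 6, 4]; VV[1]=max(VV[1],msg_vec) then VV[1][1]++ -> VV[1]=[2, 7, 4]
Event 8: SEND 0->2: VV[0][0]++ -> VV[0]=[3, 6, 4], msg_vec=[3, 6, 4]; VV[2]=max(VV[2],msg_vec) then VV[2][2]++ -> VV[2]=[3, 6, 5]
Event 2 stamp: [0, 0, 2]
Event 8 stamp: [3, 6, 4]
[0, 0, 2] <= [3, 6, 4]? True
[3, 6, 4] <= [0, 0, 2]? False
Relation: before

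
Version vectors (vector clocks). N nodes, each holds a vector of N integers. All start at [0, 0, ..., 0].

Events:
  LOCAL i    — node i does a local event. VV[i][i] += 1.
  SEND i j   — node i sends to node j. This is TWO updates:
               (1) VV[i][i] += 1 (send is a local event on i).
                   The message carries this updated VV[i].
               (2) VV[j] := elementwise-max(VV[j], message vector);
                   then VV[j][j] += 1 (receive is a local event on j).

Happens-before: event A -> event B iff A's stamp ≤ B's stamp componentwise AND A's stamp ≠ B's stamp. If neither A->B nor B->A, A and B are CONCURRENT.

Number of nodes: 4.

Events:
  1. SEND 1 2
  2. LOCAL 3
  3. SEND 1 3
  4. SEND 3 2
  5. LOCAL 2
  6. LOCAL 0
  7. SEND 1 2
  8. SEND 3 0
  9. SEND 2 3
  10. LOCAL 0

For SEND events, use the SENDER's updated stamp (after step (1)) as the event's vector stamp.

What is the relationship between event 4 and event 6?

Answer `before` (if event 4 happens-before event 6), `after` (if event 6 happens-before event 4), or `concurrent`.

Answer: concurrent

Derivation:
Initial: VV[0]=[0, 0, 0, 0]
Initial: VV[1]=[0, 0, 0, 0]
Initial: VV[2]=[0, 0, 0, 0]
Initial: VV[3]=[0, 0, 0, 0]
Event 1: SEND 1->2: VV[1][1]++ -> VV[1]=[0, 1, 0, 0], msg_vec=[0, 1, 0, 0]; VV[2]=max(VV[2],msg_vec) then VV[2][2]++ -> VV[2]=[0, 1, 1, 0]
Event 2: LOCAL 3: VV[3][3]++ -> VV[3]=[0, 0, 0, 1]
Event 3: SEND 1->3: VV[1][1]++ -> VV[1]=[0, 2, 0, 0], msg_vec=[0, 2, 0, 0]; VV[3]=max(VV[3],msg_vec) then VV[3][3]++ -> VV[3]=[0, 2, 0, 2]
Event 4: SEND 3->2: VV[3][3]++ -> VV[3]=[0, 2, 0, 3], msg_vec=[0, 2, 0, 3]; VV[2]=max(VV[2],msg_vec) then VV[2][2]++ -> VV[2]=[0, 2, 2, 3]
Event 5: LOCAL 2: VV[2][2]++ -> VV[2]=[0, 2, 3, 3]
Event 6: LOCAL 0: VV[0][0]++ -> VV[0]=[1, 0, 0, 0]
Event 7: SEND 1->2: VV[1][1]++ -> VV[1]=[0, 3, 0, 0], msg_vec=[0, 3, 0, 0]; VV[2]=max(VV[2],msg_vec) then VV[2][2]++ -> VV[2]=[0, 3, 4, 3]
Event 8: SEND 3->0: VV[3][3]++ -> VV[3]=[0, 2, 0, 4], msg_vec=[0, 2, 0, 4]; VV[0]=max(VV[0],msg_vec) then VV[0][0]++ -> VV[0]=[2, 2, 0, 4]
Event 9: SEND 2->3: VV[2][2]++ -> VV[2]=[0, 3, 5, 3], msg_vec=[0, 3, 5, 3]; VV[3]=max(VV[3],msg_vec) then VV[3][3]++ -> VV[3]=[0, 3, 5, 5]
Event 10: LOCAL 0: VV[0][0]++ -> VV[0]=[3, 2, 0, 4]
Event 4 stamp: [0, 2, 0, 3]
Event 6 stamp: [1, 0, 0, 0]
[0, 2, 0, 3] <= [1, 0, 0, 0]? False
[1, 0, 0, 0] <= [0, 2, 0, 3]? False
Relation: concurrent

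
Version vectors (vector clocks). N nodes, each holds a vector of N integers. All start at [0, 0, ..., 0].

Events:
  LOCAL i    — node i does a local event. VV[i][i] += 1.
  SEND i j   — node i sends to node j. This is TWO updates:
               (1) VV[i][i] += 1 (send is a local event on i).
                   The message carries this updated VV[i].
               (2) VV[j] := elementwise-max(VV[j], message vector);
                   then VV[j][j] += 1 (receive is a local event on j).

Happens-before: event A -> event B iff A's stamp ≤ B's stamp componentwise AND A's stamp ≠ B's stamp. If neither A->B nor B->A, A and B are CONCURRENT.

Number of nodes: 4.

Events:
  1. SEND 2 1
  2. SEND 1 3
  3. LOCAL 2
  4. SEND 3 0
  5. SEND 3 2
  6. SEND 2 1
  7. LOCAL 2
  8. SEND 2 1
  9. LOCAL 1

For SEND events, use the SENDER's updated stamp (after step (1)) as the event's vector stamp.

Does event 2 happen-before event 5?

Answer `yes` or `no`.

Answer: yes

Derivation:
Initial: VV[0]=[0, 0, 0, 0]
Initial: VV[1]=[0, 0, 0, 0]
Initial: VV[2]=[0, 0, 0, 0]
Initial: VV[3]=[0, 0, 0, 0]
Event 1: SEND 2->1: VV[2][2]++ -> VV[2]=[0, 0, 1, 0], msg_vec=[0, 0, 1, 0]; VV[1]=max(VV[1],msg_vec) then VV[1][1]++ -> VV[1]=[0, 1, 1, 0]
Event 2: SEND 1->3: VV[1][1]++ -> VV[1]=[0, 2, 1, 0], msg_vec=[0, 2, 1, 0]; VV[3]=max(VV[3],msg_vec) then VV[3][3]++ -> VV[3]=[0, 2, 1, 1]
Event 3: LOCAL 2: VV[2][2]++ -> VV[2]=[0, 0, 2, 0]
Event 4: SEND 3->0: VV[3][3]++ -> VV[3]=[0, 2, 1, 2], msg_vec=[0, 2, 1, 2]; VV[0]=max(VV[0],msg_vec) then VV[0][0]++ -> VV[0]=[1, 2, 1, 2]
Event 5: SEND 3->2: VV[3][3]++ -> VV[3]=[0, 2, 1, 3], msg_vec=[0, 2, 1, 3]; VV[2]=max(VV[2],msg_vec) then VV[2][2]++ -> VV[2]=[0, 2, 3, 3]
Event 6: SEND 2->1: VV[2][2]++ -> VV[2]=[0, 2, 4, 3], msg_vec=[0, 2, 4, 3]; VV[1]=max(VV[1],msg_vec) then VV[1][1]++ -> VV[1]=[0, 3, 4, 3]
Event 7: LOCAL 2: VV[2][2]++ -> VV[2]=[0, 2, 5, 3]
Event 8: SEND 2->1: VV[2][2]++ -> VV[2]=[0, 2, 6, 3], msg_vec=[0, 2, 6, 3]; VV[1]=max(VV[1],msg_vec) then VV[1][1]++ -> VV[1]=[0, 4, 6, 3]
Event 9: LOCAL 1: VV[1][1]++ -> VV[1]=[0, 5, 6, 3]
Event 2 stamp: [0, 2, 1, 0]
Event 5 stamp: [0, 2, 1, 3]
[0, 2, 1, 0] <= [0, 2, 1, 3]? True. Equal? False. Happens-before: True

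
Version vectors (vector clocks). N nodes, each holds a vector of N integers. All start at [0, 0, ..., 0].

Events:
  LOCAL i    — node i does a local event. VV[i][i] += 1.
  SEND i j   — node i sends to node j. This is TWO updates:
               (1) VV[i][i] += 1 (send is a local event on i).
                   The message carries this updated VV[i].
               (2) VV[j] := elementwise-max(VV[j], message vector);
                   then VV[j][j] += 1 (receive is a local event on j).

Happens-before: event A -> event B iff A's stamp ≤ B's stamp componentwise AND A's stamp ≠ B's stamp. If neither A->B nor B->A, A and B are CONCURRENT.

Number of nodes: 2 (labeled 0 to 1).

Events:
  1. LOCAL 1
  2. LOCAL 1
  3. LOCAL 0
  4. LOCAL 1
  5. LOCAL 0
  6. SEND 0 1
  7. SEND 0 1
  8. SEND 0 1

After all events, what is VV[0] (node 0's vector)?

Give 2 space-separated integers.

Initial: VV[0]=[0, 0]
Initial: VV[1]=[0, 0]
Event 1: LOCAL 1: VV[1][1]++ -> VV[1]=[0, 1]
Event 2: LOCAL 1: VV[1][1]++ -> VV[1]=[0, 2]
Event 3: LOCAL 0: VV[0][0]++ -> VV[0]=[1, 0]
Event 4: LOCAL 1: VV[1][1]++ -> VV[1]=[0, 3]
Event 5: LOCAL 0: VV[0][0]++ -> VV[0]=[2, 0]
Event 6: SEND 0->1: VV[0][0]++ -> VV[0]=[3, 0], msg_vec=[3, 0]; VV[1]=max(VV[1],msg_vec) then VV[1][1]++ -> VV[1]=[3, 4]
Event 7: SEND 0->1: VV[0][0]++ -> VV[0]=[4, 0], msg_vec=[4, 0]; VV[1]=max(VV[1],msg_vec) then VV[1][1]++ -> VV[1]=[4, 5]
Event 8: SEND 0->1: VV[0][0]++ -> VV[0]=[5, 0], msg_vec=[5, 0]; VV[1]=max(VV[1],msg_vec) then VV[1][1]++ -> VV[1]=[5, 6]
Final vectors: VV[0]=[5, 0]; VV[1]=[5, 6]

Answer: 5 0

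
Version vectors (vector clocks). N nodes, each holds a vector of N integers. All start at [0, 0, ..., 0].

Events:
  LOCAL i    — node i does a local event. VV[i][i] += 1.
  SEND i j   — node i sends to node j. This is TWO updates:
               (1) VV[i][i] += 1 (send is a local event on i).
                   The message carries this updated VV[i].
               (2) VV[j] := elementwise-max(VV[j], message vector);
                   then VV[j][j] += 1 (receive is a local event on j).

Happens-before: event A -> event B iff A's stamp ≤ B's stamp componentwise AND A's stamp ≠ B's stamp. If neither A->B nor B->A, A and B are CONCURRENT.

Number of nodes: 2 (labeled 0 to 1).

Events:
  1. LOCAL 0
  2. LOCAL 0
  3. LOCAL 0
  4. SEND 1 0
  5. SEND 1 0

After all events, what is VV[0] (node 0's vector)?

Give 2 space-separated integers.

Initial: VV[0]=[0, 0]
Initial: VV[1]=[0, 0]
Event 1: LOCAL 0: VV[0][0]++ -> VV[0]=[1, 0]
Event 2: LOCAL 0: VV[0][0]++ -> VV[0]=[2, 0]
Event 3: LOCAL 0: VV[0][0]++ -> VV[0]=[3, 0]
Event 4: SEND 1->0: VV[1][1]++ -> VV[1]=[0, 1], msg_vec=[0, 1]; VV[0]=max(VV[0],msg_vec) then VV[0][0]++ -> VV[0]=[4, 1]
Event 5: SEND 1->0: VV[1][1]++ -> VV[1]=[0, 2], msg_vec=[0, 2]; VV[0]=max(VV[0],msg_vec) then VV[0][0]++ -> VV[0]=[5, 2]
Final vectors: VV[0]=[5, 2]; VV[1]=[0, 2]

Answer: 5 2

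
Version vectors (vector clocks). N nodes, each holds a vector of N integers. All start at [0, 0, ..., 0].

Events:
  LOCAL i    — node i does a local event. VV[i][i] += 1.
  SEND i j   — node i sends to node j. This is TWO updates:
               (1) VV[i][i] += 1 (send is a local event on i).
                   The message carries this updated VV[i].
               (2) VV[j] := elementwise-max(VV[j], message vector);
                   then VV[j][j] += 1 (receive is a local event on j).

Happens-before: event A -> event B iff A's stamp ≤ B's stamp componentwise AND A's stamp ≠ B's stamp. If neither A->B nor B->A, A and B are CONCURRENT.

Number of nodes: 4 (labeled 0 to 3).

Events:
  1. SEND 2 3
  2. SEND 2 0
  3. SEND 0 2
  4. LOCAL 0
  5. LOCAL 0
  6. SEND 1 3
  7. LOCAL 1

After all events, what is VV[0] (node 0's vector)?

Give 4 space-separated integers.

Answer: 4 0 2 0

Derivation:
Initial: VV[0]=[0, 0, 0, 0]
Initial: VV[1]=[0, 0, 0, 0]
Initial: VV[2]=[0, 0, 0, 0]
Initial: VV[3]=[0, 0, 0, 0]
Event 1: SEND 2->3: VV[2][2]++ -> VV[2]=[0, 0, 1, 0], msg_vec=[0, 0, 1, 0]; VV[3]=max(VV[3],msg_vec) then VV[3][3]++ -> VV[3]=[0, 0, 1, 1]
Event 2: SEND 2->0: VV[2][2]++ -> VV[2]=[0, 0, 2, 0], msg_vec=[0, 0, 2, 0]; VV[0]=max(VV[0],msg_vec) then VV[0][0]++ -> VV[0]=[1, 0, 2, 0]
Event 3: SEND 0->2: VV[0][0]++ -> VV[0]=[2, 0, 2, 0], msg_vec=[2, 0, 2, 0]; VV[2]=max(VV[2],msg_vec) then VV[2][2]++ -> VV[2]=[2, 0, 3, 0]
Event 4: LOCAL 0: VV[0][0]++ -> VV[0]=[3, 0, 2, 0]
Event 5: LOCAL 0: VV[0][0]++ -> VV[0]=[4, 0, 2, 0]
Event 6: SEND 1->3: VV[1][1]++ -> VV[1]=[0, 1, 0, 0], msg_vec=[0, 1, 0, 0]; VV[3]=max(VV[3],msg_vec) then VV[3][3]++ -> VV[3]=[0, 1, 1, 2]
Event 7: LOCAL 1: VV[1][1]++ -> VV[1]=[0, 2, 0, 0]
Final vectors: VV[0]=[4, 0, 2, 0]; VV[1]=[0, 2, 0, 0]; VV[2]=[2, 0, 3, 0]; VV[3]=[0, 1, 1, 2]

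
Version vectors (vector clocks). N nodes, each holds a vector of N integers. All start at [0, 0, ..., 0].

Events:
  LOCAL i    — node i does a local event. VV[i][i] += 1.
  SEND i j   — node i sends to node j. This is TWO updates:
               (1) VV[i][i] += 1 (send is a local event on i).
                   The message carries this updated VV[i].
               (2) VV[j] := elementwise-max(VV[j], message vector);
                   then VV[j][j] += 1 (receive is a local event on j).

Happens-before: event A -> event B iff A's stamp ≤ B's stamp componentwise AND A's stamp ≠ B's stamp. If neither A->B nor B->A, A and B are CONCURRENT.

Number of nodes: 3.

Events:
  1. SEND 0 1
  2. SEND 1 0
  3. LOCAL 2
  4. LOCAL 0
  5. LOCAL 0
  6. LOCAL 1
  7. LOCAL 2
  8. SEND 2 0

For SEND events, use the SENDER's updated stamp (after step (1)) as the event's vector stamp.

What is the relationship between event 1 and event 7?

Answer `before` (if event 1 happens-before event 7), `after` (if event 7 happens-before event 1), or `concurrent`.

Answer: concurrent

Derivation:
Initial: VV[0]=[0, 0, 0]
Initial: VV[1]=[0, 0, 0]
Initial: VV[2]=[0, 0, 0]
Event 1: SEND 0->1: VV[0][0]++ -> VV[0]=[1, 0, 0], msg_vec=[1, 0, 0]; VV[1]=max(VV[1],msg_vec) then VV[1][1]++ -> VV[1]=[1, 1, 0]
Event 2: SEND 1->0: VV[1][1]++ -> VV[1]=[1, 2, 0], msg_vec=[1, 2, 0]; VV[0]=max(VV[0],msg_vec) then VV[0][0]++ -> VV[0]=[2, 2, 0]
Event 3: LOCAL 2: VV[2][2]++ -> VV[2]=[0, 0, 1]
Event 4: LOCAL 0: VV[0][0]++ -> VV[0]=[3, 2, 0]
Event 5: LOCAL 0: VV[0][0]++ -> VV[0]=[4, 2, 0]
Event 6: LOCAL 1: VV[1][1]++ -> VV[1]=[1, 3, 0]
Event 7: LOCAL 2: VV[2][2]++ -> VV[2]=[0, 0, 2]
Event 8: SEND 2->0: VV[2][2]++ -> VV[2]=[0, 0, 3], msg_vec=[0, 0, 3]; VV[0]=max(VV[0],msg_vec) then VV[0][0]++ -> VV[0]=[5, 2, 3]
Event 1 stamp: [1, 0, 0]
Event 7 stamp: [0, 0, 2]
[1, 0, 0] <= [0, 0, 2]? False
[0, 0, 2] <= [1, 0, 0]? False
Relation: concurrent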